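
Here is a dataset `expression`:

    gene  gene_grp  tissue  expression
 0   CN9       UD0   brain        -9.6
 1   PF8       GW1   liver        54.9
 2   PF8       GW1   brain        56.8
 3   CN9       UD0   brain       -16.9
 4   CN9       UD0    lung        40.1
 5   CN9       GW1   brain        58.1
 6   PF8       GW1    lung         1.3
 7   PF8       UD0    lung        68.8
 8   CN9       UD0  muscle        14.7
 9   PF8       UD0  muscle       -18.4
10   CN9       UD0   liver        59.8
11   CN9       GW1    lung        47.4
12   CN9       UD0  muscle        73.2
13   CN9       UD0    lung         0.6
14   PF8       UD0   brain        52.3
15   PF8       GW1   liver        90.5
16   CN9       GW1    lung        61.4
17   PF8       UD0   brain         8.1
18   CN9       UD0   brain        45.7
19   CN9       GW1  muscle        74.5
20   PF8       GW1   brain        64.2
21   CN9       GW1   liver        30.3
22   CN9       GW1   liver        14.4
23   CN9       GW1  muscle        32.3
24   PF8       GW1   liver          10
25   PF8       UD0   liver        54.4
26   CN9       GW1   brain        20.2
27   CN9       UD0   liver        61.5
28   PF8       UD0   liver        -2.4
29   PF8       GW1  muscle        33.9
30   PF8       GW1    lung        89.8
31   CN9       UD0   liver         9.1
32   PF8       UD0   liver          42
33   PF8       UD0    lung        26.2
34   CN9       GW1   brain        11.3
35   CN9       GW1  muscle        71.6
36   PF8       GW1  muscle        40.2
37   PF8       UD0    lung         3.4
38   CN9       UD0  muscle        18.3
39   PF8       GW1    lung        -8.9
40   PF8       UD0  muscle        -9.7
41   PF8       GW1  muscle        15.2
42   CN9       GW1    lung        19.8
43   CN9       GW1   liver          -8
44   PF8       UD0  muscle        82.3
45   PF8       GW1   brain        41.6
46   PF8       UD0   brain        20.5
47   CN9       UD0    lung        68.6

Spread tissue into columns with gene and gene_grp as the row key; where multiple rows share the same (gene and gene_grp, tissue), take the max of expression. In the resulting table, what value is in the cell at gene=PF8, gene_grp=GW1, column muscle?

Rows with gene=PF8, gene_grp=GW1 and tissue=muscle: expression values are 33.9, 40.2, 15.2.
max(33.9, 40.2, 15.2) = 40.2.

40.2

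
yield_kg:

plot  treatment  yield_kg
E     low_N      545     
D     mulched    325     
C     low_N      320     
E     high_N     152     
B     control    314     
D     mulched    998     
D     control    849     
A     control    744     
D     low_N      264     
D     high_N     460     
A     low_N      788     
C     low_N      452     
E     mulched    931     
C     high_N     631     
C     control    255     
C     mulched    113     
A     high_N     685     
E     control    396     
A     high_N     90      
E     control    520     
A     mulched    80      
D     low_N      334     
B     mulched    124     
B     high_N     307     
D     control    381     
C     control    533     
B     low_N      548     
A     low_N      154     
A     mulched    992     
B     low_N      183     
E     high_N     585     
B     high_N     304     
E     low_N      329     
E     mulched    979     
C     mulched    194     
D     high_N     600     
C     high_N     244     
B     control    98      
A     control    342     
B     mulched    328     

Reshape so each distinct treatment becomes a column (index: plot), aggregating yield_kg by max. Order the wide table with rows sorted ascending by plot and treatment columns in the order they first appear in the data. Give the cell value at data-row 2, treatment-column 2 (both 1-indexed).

With rows sorted ascending by plot, row 2 is plot=B. treatment columns in first-appearance order: low_N, mulched, high_N, control; column 2 is mulched.
Long rows with plot=B, treatment=mulched: max(124, 328) = 328.

328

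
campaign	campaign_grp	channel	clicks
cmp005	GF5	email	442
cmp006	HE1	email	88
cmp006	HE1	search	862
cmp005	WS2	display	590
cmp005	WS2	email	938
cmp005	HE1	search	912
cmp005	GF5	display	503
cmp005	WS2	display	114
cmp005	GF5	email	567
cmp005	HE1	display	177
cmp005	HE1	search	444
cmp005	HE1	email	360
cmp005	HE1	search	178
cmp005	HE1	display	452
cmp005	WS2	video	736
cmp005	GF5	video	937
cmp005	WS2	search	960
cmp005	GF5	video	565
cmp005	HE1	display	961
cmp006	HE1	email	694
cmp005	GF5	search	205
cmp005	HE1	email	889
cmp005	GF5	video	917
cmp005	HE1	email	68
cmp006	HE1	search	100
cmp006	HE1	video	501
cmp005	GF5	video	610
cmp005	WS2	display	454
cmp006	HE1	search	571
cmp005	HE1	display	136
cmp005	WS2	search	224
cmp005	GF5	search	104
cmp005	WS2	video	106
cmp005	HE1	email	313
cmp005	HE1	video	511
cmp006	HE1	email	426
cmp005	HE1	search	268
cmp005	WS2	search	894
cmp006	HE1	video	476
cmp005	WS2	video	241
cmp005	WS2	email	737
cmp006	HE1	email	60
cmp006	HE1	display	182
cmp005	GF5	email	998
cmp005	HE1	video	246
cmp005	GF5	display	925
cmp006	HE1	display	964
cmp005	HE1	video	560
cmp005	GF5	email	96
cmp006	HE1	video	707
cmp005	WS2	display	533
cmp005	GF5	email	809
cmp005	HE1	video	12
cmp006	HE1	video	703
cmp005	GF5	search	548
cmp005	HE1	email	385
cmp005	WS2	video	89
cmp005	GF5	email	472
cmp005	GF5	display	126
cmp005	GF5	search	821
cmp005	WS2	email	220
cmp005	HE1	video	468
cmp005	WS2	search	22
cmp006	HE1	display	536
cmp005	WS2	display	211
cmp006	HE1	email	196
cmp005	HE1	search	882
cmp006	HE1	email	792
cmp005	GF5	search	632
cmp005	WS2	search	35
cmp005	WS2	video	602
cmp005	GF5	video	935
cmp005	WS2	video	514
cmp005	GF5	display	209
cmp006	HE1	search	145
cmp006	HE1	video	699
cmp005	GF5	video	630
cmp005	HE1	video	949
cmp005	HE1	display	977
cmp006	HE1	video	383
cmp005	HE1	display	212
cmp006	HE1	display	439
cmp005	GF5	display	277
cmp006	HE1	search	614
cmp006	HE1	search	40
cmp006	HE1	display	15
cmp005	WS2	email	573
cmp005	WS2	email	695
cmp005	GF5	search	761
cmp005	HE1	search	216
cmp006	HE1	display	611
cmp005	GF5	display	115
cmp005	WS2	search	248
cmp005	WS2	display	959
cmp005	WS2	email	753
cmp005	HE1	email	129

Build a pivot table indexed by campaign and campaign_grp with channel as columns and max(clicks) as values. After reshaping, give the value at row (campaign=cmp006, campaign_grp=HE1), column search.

Rows with campaign=cmp006, campaign_grp=HE1 and channel=search: clicks values are 862, 100, 571, 145, 614, 40.
max(862, 100, 571, 145, 614, 40) = 862.

862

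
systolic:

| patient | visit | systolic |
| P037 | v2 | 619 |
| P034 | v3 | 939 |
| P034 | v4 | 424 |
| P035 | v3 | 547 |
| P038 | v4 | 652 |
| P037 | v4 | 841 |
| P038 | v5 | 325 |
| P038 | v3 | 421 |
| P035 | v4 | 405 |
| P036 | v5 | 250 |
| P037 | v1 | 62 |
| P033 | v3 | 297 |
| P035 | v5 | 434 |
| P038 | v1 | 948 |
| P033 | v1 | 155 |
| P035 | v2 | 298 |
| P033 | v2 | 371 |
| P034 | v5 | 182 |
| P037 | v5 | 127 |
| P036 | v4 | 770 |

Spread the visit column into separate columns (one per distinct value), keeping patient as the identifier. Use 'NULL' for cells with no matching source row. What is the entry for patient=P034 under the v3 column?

939

The long row with patient=P034, visit=v3 has systolic=939.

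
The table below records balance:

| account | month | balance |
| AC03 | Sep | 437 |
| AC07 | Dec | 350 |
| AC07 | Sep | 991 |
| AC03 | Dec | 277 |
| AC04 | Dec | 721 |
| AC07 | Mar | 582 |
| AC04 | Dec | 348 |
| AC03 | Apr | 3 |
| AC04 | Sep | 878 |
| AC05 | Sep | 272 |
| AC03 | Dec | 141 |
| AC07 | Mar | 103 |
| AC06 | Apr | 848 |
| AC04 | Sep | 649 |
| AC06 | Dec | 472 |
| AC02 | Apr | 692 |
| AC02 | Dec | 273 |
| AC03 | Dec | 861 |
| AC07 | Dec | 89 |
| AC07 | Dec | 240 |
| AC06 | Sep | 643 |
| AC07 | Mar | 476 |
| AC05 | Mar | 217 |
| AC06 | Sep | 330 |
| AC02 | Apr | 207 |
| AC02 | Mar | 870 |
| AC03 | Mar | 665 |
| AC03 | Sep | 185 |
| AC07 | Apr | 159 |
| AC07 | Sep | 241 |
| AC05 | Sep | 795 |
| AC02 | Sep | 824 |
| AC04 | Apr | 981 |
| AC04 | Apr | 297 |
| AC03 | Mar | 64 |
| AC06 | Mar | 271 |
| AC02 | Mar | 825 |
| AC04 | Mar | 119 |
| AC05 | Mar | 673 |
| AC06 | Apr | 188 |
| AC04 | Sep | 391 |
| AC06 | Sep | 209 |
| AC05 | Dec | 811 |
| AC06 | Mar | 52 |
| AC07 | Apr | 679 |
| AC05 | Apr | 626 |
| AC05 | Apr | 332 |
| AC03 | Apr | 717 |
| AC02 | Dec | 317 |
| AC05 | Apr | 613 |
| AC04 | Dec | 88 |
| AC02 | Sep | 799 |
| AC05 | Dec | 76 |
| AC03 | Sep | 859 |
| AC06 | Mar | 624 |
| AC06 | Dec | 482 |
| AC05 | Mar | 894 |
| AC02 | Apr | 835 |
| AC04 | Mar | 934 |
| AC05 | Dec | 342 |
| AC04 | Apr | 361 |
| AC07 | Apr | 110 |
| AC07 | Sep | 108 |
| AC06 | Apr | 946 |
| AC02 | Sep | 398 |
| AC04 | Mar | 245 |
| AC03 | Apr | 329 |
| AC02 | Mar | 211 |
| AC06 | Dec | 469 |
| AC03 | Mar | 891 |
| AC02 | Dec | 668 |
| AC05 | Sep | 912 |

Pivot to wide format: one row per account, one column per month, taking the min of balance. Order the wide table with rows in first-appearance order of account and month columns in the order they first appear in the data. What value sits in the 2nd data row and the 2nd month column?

89

With rows in first-appearance order of account, row 2 is account=AC07. month columns in first-appearance order: Sep, Dec, Mar, Apr; column 2 is Dec.
Long rows with account=AC07, month=Dec: min(350, 89, 240) = 89.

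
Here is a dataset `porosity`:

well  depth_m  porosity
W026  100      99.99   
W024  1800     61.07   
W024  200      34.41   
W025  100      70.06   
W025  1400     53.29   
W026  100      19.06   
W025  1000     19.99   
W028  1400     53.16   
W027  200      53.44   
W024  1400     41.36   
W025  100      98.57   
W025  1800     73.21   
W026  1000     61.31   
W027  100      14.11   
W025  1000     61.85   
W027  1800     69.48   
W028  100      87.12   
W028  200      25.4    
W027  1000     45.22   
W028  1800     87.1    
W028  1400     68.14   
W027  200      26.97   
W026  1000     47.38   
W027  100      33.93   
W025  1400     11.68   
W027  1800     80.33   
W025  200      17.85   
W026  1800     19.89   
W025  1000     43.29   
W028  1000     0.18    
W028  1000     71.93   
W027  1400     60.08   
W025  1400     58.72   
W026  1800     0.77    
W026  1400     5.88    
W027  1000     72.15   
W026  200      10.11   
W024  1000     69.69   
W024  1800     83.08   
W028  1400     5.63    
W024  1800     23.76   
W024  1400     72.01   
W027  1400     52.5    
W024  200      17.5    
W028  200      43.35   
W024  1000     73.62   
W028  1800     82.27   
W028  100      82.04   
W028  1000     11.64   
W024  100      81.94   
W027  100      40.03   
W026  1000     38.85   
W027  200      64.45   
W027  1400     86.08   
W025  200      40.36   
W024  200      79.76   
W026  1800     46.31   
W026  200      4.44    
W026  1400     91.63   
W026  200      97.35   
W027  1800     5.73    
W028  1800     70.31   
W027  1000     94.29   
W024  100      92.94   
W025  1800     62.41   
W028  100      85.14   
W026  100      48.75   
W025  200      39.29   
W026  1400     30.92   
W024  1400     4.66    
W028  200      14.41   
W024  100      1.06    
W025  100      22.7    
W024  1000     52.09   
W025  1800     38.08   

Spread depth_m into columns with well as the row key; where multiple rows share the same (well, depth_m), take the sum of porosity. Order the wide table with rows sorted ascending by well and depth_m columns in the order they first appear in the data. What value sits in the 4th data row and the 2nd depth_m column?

With rows sorted ascending by well, row 4 is well=W027. depth_m columns in first-appearance order: 100, 1800, 200, 1400, 1000; column 2 is 1800.
Long rows with well=W027, depth_m=1800: 69.48 + 80.33 + 5.73 = 155.54.

155.54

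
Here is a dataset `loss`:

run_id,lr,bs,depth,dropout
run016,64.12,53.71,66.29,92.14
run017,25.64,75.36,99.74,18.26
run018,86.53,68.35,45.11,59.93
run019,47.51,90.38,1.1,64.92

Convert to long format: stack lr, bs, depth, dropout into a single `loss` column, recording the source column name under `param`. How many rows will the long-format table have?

4 run_id values × 4 melted columns = 16 rows.

16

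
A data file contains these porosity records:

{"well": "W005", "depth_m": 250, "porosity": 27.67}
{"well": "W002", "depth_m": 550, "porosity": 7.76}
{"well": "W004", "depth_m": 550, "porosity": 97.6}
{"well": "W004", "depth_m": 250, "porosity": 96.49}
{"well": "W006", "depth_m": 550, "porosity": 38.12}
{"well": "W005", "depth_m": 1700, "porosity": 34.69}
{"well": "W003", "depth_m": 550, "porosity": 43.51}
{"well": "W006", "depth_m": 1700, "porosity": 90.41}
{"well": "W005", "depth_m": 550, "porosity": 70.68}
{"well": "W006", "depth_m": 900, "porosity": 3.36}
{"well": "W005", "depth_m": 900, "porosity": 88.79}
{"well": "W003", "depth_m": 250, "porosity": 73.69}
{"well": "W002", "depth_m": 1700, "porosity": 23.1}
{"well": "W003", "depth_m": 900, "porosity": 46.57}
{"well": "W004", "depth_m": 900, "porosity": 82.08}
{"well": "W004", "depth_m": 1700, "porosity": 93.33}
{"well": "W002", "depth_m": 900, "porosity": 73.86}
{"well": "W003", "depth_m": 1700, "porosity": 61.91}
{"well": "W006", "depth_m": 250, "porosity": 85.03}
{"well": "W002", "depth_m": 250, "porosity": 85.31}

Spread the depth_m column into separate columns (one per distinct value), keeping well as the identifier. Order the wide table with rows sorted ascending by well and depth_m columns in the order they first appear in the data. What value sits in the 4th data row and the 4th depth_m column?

88.79

With rows sorted ascending by well, row 4 is well=W005. depth_m columns in first-appearance order: 250, 550, 1700, 900; column 4 is 900.
Long rows with well=W005, depth_m=900: porosity = 88.79.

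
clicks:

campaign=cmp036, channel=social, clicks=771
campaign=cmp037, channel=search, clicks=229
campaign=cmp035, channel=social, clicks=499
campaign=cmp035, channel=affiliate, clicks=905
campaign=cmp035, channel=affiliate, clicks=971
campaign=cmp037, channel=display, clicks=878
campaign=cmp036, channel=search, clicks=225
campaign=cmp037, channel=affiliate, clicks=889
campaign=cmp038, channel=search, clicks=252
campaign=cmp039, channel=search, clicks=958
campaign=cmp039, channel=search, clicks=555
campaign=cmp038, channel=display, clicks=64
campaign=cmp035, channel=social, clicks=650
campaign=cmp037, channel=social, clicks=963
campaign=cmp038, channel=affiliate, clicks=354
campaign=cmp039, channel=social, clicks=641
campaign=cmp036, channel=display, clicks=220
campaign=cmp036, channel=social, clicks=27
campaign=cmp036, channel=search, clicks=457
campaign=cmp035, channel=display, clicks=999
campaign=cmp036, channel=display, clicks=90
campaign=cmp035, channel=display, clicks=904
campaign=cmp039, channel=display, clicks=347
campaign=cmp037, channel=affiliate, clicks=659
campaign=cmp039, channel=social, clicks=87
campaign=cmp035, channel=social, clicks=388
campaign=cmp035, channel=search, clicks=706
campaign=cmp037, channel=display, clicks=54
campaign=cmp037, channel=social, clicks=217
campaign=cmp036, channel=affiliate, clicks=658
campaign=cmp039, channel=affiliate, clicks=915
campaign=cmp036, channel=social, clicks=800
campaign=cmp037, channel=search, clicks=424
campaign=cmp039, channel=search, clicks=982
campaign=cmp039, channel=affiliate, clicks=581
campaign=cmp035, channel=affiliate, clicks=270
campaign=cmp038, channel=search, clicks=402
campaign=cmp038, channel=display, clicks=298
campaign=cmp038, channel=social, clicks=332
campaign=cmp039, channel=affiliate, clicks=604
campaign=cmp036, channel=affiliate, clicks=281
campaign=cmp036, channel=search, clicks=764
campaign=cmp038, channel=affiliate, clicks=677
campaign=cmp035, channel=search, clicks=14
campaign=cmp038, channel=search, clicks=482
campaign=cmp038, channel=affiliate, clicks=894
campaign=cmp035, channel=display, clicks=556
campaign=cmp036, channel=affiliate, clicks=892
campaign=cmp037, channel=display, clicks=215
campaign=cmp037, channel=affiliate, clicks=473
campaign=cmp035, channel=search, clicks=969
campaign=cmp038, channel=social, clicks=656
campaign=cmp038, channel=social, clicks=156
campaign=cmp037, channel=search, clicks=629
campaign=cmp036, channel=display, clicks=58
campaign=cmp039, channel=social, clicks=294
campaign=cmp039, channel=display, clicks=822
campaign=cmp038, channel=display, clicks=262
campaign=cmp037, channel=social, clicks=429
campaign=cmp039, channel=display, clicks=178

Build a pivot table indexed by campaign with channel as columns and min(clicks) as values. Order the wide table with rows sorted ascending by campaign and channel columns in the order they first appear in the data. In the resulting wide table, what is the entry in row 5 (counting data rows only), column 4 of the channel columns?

With rows sorted ascending by campaign, row 5 is campaign=cmp039. channel columns in first-appearance order: social, search, affiliate, display; column 4 is display.
Long rows with campaign=cmp039, channel=display: min(347, 822, 178) = 178.

178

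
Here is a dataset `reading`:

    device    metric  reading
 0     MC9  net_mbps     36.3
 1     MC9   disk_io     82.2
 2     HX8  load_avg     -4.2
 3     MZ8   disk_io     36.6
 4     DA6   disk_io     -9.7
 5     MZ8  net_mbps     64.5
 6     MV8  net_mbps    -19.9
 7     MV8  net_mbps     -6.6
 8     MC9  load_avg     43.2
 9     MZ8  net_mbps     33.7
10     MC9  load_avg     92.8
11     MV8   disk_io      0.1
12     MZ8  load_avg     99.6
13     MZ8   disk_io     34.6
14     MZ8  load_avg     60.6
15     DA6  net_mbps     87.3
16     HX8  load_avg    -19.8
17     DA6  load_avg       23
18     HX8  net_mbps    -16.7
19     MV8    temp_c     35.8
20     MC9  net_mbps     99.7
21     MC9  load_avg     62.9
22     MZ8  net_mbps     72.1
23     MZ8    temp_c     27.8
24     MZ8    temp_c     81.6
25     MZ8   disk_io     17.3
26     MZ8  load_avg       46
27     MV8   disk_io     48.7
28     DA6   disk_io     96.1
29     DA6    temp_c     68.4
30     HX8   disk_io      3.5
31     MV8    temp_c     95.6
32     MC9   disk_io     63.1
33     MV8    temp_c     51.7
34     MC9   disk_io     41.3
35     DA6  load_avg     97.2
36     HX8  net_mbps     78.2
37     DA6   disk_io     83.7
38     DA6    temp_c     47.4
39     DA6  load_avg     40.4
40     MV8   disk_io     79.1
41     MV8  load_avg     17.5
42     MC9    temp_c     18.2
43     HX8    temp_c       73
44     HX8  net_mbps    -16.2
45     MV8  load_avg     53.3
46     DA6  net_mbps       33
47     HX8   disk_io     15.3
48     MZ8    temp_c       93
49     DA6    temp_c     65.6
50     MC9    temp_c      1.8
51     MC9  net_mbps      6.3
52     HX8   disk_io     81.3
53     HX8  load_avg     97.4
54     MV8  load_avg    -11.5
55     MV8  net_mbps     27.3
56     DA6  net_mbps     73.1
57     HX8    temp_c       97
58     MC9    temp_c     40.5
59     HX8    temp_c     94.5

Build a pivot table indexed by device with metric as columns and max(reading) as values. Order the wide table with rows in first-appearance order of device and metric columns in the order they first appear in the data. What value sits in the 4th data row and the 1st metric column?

87.3

With rows in first-appearance order of device, row 4 is device=DA6. metric columns in first-appearance order: net_mbps, disk_io, load_avg, temp_c; column 1 is net_mbps.
Long rows with device=DA6, metric=net_mbps: max(87.3, 33, 73.1) = 87.3.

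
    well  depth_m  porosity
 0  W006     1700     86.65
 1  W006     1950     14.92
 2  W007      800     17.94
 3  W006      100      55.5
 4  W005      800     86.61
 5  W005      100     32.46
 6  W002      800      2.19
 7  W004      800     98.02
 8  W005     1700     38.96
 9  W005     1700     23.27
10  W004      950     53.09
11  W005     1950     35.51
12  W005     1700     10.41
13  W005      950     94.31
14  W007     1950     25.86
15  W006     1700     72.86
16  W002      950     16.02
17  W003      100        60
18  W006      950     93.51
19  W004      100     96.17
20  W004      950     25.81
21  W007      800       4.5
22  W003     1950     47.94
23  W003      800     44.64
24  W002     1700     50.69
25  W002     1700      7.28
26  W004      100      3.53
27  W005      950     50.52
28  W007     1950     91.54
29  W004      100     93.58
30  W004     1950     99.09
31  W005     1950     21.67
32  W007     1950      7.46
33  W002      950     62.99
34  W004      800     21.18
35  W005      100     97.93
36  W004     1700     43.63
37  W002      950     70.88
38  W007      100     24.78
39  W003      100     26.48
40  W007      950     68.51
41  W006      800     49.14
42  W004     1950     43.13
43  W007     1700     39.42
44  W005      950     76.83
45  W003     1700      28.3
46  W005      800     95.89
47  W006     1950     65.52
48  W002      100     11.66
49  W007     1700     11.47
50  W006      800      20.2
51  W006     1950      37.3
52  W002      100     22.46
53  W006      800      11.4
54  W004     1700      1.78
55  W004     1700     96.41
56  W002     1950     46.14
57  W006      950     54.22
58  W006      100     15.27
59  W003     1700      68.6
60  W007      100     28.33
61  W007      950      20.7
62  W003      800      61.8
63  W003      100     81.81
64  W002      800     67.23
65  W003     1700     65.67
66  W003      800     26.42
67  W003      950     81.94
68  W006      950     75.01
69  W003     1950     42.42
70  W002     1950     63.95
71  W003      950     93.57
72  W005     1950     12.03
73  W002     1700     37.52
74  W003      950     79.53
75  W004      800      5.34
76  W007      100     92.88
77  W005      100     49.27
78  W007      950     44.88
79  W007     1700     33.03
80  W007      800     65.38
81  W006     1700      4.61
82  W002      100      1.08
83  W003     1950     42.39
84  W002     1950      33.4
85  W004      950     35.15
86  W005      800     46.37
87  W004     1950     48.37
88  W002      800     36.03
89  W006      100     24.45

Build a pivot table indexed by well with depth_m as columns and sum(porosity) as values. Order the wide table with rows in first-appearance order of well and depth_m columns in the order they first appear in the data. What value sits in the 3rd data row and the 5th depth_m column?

With rows in first-appearance order of well, row 3 is well=W005. depth_m columns in first-appearance order: 1700, 1950, 800, 100, 950; column 5 is 950.
Long rows with well=W005, depth_m=950: 94.31 + 50.52 + 76.83 = 221.66.

221.66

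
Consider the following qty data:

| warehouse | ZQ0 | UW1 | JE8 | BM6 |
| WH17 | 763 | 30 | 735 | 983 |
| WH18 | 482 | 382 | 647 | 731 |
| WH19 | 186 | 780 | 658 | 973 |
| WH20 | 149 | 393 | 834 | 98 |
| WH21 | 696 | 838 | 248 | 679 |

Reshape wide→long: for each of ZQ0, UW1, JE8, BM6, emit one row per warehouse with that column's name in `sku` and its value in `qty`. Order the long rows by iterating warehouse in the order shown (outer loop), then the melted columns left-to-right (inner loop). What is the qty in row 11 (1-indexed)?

20 rows total (5 × 4). Row 11: index ⌊(11-1)/4⌋ = 2 into warehouse → WH19; (11-1) mod 4 = 2 into the melted columns → JE8.
So row 11 is (WH19, JE8, 658); qty = 658.

658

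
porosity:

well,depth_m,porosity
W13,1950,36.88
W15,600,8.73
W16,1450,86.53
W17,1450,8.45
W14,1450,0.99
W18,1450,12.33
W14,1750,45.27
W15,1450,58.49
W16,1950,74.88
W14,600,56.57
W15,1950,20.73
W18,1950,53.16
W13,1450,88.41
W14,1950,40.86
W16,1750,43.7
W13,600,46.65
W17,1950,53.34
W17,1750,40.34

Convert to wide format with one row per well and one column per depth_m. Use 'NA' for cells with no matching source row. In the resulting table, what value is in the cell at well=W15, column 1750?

No long-format row has well=W15 and depth_m=1750, so the cell is NA.

NA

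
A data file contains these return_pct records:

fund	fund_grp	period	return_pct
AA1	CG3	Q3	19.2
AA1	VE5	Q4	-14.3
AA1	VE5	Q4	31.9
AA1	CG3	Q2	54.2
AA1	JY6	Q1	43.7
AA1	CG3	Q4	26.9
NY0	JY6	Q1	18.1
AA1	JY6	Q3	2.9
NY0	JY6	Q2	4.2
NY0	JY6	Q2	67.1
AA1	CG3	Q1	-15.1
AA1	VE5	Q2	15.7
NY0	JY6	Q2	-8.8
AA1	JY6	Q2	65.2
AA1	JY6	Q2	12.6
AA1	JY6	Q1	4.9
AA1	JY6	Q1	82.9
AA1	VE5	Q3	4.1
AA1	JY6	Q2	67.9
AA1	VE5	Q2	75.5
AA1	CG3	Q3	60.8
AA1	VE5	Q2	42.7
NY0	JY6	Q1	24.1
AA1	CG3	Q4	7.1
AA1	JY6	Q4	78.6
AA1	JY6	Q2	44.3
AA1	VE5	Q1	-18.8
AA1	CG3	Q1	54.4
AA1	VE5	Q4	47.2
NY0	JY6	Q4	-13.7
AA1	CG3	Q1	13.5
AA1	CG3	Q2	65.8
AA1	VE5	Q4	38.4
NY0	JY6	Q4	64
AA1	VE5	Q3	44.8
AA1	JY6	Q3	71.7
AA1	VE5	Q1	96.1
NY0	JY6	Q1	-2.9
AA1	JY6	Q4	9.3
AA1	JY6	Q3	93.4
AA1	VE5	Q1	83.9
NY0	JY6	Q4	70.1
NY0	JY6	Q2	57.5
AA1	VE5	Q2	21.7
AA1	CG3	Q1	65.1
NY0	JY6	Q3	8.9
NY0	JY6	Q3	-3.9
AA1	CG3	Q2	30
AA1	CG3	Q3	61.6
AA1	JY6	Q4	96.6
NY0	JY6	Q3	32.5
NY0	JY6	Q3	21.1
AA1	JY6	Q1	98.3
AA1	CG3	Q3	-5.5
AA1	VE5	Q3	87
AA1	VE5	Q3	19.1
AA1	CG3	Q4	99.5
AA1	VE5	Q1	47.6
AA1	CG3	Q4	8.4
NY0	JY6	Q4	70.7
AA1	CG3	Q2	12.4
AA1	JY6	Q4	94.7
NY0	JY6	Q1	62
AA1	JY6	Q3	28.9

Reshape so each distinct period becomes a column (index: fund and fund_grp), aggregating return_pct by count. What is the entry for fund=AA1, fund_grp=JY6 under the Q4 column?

4

Rows with fund=AA1, fund_grp=JY6 and period=Q4: return_pct values are 78.6, 9.3, 96.6, 94.7.
4 rows match — count = 4.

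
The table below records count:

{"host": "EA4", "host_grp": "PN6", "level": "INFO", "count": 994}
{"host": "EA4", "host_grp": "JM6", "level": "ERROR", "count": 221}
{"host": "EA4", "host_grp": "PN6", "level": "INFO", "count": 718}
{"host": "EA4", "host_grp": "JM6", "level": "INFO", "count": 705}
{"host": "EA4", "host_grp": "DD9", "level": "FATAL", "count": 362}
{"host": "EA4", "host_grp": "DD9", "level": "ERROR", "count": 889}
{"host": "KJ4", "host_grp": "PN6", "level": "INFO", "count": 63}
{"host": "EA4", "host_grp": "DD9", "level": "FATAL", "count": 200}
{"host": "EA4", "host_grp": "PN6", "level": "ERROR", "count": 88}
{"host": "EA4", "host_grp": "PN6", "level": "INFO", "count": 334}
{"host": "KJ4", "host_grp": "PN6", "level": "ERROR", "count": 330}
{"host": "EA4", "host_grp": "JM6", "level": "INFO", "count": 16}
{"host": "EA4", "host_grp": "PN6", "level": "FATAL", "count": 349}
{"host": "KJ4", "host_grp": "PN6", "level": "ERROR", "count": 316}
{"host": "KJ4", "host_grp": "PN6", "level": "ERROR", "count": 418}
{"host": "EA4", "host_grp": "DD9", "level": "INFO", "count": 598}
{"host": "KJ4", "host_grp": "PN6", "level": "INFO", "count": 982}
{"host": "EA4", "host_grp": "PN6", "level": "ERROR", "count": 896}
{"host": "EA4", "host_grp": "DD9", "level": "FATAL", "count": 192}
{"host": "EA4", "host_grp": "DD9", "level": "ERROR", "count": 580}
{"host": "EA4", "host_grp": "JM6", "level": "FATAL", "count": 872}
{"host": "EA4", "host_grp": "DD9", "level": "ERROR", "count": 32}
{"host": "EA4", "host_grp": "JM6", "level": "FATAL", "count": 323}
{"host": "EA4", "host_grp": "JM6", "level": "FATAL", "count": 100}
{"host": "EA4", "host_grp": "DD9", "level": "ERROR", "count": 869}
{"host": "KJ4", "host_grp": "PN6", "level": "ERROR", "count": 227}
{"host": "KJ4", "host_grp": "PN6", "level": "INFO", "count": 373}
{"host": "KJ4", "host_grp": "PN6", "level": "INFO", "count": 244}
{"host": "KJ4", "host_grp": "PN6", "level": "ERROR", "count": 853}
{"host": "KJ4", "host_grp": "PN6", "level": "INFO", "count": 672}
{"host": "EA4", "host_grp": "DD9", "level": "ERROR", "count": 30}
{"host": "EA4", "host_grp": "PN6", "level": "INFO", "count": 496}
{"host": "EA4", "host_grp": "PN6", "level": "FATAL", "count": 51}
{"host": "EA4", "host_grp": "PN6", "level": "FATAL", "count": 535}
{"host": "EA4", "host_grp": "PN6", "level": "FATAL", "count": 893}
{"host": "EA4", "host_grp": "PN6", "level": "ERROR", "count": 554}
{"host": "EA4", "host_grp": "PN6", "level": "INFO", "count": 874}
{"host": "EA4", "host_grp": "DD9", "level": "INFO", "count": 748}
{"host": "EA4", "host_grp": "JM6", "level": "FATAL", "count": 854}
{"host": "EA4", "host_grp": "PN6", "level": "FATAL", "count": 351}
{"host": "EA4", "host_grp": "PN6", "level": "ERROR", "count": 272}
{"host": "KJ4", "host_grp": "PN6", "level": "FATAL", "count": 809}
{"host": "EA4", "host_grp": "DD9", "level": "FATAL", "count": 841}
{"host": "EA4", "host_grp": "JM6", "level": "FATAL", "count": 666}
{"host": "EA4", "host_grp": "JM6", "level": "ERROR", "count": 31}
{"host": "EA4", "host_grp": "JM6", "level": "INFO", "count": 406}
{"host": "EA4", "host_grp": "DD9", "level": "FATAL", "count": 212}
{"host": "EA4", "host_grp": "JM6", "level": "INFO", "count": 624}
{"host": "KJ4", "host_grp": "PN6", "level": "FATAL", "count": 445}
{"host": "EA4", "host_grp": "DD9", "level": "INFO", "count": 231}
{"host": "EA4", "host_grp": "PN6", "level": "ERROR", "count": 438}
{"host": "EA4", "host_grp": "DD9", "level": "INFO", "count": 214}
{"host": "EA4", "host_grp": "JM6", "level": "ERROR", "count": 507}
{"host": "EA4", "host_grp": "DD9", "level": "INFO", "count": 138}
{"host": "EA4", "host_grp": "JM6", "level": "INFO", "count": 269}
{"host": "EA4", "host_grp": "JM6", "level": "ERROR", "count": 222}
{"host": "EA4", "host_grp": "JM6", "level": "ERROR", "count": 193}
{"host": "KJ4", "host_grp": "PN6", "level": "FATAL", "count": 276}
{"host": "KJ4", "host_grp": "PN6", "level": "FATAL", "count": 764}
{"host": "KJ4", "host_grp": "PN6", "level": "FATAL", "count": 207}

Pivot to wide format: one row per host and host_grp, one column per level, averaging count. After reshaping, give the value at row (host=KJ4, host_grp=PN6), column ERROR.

428.80

Rows with host=KJ4, host_grp=PN6 and level=ERROR: count values are 330, 316, 418, 227, 853.
(330 + 316 + 418 + 227 + 853) / 5 = 428.80.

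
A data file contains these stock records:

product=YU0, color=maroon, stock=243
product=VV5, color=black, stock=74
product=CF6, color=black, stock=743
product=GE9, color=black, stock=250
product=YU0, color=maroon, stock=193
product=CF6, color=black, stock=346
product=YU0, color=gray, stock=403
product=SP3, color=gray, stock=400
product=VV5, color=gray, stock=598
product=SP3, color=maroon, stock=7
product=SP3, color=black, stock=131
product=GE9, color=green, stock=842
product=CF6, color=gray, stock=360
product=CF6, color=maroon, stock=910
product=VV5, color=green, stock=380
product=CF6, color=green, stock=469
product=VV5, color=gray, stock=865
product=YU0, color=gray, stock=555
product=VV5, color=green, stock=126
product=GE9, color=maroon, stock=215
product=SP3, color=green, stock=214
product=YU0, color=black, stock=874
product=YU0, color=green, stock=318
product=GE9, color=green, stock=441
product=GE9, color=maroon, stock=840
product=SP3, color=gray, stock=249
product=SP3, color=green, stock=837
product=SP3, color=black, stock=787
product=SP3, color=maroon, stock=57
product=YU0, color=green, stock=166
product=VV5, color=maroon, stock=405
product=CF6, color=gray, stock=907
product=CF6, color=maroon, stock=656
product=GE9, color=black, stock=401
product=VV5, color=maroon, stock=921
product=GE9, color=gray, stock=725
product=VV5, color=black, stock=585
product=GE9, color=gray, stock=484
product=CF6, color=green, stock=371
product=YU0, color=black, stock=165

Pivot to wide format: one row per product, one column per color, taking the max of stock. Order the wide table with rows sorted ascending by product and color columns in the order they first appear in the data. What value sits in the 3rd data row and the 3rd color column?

With rows sorted ascending by product, row 3 is product=SP3. color columns in first-appearance order: maroon, black, gray, green; column 3 is gray.
Long rows with product=SP3, color=gray: max(400, 249) = 400.

400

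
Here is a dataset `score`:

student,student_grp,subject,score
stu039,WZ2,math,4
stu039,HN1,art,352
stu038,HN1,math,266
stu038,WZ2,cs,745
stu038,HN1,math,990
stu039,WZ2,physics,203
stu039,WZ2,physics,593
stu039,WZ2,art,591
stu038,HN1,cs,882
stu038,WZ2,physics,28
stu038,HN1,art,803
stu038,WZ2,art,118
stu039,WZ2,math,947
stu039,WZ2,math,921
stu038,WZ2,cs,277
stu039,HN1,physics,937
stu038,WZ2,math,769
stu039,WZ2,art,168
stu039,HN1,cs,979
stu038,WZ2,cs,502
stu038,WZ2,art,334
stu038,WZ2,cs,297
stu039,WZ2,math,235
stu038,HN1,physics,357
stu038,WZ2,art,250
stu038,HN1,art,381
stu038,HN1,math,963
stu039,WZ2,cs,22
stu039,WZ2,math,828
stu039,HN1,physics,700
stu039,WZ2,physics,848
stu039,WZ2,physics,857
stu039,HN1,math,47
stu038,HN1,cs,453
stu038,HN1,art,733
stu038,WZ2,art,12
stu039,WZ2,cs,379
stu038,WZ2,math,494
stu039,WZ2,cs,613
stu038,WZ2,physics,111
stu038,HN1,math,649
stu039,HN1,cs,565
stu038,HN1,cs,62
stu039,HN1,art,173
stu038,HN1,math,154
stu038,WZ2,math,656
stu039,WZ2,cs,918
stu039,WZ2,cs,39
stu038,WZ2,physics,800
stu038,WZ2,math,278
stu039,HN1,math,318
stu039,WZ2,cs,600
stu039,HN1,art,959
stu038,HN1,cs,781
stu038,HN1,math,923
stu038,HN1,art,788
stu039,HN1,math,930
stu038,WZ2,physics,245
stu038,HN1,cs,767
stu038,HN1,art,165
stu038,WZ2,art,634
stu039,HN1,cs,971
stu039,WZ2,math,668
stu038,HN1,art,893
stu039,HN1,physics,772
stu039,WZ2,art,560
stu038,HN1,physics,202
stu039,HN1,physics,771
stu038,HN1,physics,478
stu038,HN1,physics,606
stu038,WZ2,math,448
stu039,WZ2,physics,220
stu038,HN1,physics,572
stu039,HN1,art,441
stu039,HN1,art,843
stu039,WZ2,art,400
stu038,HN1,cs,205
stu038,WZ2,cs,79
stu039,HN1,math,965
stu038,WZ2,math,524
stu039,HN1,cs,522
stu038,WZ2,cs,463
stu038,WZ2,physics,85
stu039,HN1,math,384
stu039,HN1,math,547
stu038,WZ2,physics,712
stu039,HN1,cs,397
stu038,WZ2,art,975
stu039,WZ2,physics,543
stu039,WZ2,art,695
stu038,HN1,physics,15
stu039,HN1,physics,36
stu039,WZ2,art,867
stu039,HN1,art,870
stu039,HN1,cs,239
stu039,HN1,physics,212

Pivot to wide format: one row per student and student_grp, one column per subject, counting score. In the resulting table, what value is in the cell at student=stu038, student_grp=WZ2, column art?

6

Rows with student=stu038, student_grp=WZ2 and subject=art: score values are 118, 334, 250, 12, 634, 975.
6 rows match — count = 6.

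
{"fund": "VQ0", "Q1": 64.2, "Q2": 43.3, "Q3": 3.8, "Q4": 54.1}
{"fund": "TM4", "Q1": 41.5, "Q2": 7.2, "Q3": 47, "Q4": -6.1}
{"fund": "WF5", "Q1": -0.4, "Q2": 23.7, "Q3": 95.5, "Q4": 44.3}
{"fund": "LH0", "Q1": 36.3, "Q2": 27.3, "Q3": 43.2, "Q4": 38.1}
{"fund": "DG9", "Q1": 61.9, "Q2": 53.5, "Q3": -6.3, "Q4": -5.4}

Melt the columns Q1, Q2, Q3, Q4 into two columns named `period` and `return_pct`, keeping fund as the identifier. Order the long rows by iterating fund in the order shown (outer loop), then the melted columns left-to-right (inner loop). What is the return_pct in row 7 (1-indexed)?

20 rows total (5 × 4). Row 7: index ⌊(7-1)/4⌋ = 1 into fund → TM4; (7-1) mod 4 = 2 into the melted columns → Q3.
So row 7 is (TM4, Q3, 47); return_pct = 47.

47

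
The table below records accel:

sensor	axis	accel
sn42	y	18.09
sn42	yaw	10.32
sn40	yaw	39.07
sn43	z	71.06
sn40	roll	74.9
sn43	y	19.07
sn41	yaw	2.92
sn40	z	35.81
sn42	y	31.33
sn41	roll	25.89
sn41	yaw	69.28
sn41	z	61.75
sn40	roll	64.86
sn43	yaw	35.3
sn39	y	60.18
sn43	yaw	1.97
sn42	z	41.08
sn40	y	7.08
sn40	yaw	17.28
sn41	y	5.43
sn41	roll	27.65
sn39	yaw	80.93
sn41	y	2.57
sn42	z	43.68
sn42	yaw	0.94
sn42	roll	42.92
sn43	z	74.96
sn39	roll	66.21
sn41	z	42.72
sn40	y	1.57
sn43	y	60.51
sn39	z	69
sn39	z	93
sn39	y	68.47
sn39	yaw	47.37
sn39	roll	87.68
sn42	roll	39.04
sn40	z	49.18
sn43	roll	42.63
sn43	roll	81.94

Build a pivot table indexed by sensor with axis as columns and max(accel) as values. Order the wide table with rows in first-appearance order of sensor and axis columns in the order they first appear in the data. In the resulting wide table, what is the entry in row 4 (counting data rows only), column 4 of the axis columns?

27.65

With rows in first-appearance order of sensor, row 4 is sensor=sn41. axis columns in first-appearance order: y, yaw, z, roll; column 4 is roll.
Long rows with sensor=sn41, axis=roll: max(25.89, 27.65) = 27.65.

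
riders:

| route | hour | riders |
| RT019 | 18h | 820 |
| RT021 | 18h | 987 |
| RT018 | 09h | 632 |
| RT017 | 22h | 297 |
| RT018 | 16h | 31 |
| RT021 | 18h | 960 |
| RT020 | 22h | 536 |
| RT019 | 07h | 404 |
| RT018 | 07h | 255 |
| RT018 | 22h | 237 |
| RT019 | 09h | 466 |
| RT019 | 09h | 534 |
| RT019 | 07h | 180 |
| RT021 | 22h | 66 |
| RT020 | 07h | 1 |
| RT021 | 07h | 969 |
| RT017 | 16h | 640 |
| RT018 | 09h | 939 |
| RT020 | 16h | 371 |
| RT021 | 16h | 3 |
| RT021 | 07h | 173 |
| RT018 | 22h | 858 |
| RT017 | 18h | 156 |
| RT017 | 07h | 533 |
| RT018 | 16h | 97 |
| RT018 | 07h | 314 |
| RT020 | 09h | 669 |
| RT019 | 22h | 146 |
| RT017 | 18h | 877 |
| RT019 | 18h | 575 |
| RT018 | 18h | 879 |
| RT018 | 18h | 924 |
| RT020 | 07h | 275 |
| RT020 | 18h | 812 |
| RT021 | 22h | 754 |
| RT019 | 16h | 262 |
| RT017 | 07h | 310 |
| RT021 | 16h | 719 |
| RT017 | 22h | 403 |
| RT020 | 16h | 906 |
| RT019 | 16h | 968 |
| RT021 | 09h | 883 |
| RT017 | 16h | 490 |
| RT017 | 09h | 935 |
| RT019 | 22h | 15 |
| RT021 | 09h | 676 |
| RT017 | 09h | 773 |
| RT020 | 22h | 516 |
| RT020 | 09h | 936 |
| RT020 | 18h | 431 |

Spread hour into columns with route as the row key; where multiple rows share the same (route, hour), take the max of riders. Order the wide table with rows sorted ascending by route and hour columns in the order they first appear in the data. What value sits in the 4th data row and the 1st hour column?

With rows sorted ascending by route, row 4 is route=RT020. hour columns in first-appearance order: 18h, 09h, 22h, 16h, 07h; column 1 is 18h.
Long rows with route=RT020, hour=18h: max(812, 431) = 812.

812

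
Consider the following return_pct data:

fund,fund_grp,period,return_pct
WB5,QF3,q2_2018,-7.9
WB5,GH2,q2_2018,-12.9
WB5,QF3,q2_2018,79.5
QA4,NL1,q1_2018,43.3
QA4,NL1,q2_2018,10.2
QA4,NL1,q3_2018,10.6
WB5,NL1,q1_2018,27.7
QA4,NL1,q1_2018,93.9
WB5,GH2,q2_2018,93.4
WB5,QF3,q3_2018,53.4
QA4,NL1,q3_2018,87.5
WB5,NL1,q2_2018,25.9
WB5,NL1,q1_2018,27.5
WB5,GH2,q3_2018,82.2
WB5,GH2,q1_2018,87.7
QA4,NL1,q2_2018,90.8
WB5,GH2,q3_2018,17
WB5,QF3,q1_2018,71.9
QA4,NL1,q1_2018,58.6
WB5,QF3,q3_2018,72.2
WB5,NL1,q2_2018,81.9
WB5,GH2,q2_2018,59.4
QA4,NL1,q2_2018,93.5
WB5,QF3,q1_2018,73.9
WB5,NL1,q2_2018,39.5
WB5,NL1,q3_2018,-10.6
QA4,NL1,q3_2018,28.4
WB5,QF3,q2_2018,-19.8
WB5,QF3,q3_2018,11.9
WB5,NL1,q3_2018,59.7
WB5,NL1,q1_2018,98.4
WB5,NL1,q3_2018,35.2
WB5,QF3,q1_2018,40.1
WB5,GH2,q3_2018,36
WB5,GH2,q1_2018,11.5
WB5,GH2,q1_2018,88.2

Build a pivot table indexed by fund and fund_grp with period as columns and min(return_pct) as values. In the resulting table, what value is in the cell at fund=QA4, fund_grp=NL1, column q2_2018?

Rows with fund=QA4, fund_grp=NL1 and period=q2_2018: return_pct values are 10.2, 90.8, 93.5.
min(10.2, 90.8, 93.5) = 10.2.

10.2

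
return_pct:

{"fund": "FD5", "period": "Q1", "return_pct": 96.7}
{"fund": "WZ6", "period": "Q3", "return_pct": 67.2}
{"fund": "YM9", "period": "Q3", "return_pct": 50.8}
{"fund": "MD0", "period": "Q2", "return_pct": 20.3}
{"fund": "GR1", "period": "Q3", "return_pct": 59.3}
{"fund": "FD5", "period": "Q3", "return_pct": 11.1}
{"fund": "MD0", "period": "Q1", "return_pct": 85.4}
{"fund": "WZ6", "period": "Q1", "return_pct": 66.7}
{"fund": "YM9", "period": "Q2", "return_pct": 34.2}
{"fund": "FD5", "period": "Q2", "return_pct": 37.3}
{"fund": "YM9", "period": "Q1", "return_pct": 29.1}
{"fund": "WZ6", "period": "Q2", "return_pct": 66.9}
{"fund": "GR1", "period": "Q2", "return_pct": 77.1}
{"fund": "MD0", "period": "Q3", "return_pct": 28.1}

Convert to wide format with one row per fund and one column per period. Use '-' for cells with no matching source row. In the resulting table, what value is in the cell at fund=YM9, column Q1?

The long row with fund=YM9, period=Q1 has return_pct=29.1.

29.1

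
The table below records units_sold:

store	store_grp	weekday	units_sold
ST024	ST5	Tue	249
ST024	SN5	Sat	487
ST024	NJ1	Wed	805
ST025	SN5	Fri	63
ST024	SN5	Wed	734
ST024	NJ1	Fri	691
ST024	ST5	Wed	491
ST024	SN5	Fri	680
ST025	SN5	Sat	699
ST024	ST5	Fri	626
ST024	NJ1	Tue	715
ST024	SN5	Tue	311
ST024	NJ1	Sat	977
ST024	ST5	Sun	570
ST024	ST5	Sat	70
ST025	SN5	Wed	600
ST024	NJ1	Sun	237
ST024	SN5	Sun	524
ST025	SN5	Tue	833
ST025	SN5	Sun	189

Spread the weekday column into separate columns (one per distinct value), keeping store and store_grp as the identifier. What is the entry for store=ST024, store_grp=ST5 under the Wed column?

491

Wide layout: rows indexed by store and store_grp, columns are the 5 distinct weekday values (Tue, Sat, Wed, Fri, Sun).
Cell (store=ST024, store_grp=ST5, weekday=Wed) draws from the long row where store=ST024, store_grp=ST5 and weekday=Wed, which has units_sold=491.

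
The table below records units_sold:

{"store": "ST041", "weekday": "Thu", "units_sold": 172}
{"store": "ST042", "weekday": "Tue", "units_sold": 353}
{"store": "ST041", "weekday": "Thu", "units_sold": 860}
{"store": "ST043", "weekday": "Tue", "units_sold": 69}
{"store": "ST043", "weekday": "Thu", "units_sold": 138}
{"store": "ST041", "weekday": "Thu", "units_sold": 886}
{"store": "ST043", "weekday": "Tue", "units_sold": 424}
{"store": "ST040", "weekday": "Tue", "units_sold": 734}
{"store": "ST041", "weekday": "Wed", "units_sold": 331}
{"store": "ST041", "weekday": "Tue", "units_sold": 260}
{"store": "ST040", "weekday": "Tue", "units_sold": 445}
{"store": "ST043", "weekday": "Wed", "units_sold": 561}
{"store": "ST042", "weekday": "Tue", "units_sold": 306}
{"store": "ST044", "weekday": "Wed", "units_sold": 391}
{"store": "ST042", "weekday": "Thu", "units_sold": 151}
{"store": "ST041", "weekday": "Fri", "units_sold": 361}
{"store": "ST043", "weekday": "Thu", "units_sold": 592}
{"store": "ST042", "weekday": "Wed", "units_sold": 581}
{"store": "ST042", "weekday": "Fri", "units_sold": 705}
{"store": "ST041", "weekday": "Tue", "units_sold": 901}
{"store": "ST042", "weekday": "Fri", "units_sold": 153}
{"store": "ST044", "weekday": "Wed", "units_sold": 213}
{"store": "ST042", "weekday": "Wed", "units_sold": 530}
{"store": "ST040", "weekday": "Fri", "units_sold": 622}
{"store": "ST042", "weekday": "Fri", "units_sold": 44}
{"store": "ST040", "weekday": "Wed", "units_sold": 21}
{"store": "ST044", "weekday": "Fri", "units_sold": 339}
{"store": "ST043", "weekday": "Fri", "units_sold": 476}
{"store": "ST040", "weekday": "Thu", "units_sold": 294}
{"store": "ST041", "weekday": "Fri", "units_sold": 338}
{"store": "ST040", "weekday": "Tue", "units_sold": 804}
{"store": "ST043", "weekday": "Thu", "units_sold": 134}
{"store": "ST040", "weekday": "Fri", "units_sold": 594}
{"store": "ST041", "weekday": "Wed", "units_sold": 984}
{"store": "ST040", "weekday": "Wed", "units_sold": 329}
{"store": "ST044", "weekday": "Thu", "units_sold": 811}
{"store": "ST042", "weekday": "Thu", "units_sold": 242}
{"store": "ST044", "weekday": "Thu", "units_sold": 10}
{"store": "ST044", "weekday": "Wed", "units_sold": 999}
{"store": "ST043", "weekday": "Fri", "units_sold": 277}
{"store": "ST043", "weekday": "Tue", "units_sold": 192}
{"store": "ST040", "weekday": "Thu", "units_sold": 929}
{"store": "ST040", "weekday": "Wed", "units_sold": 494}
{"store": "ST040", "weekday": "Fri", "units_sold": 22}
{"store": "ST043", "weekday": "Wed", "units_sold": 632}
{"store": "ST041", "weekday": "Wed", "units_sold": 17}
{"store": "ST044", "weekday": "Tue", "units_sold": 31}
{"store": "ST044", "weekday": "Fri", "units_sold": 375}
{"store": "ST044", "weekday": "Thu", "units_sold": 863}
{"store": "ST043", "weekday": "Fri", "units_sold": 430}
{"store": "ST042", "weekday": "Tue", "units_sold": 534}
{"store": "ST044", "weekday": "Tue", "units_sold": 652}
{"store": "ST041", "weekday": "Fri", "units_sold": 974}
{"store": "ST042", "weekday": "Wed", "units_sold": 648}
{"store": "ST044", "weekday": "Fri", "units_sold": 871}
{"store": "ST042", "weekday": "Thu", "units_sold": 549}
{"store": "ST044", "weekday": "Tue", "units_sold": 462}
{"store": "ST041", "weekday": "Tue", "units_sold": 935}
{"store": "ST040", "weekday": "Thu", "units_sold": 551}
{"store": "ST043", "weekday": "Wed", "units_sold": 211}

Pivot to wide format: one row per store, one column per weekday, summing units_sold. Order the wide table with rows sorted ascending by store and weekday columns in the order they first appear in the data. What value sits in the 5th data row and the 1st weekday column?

1684

With rows sorted ascending by store, row 5 is store=ST044. weekday columns in first-appearance order: Thu, Tue, Wed, Fri; column 1 is Thu.
Long rows with store=ST044, weekday=Thu: 811 + 10 + 863 = 1684.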